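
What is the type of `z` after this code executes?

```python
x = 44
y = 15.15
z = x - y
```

int - float = float

float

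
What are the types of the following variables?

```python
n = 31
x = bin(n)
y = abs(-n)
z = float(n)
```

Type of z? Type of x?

float() returns float; bin() returns str

float, str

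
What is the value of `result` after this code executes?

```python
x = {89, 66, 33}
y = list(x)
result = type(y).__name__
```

x is set; y is list; result = 'list'

'list'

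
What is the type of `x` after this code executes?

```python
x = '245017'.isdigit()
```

str.isdigit() returns bool

bool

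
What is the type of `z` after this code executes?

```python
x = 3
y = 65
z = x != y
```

Comparison returns bool

bool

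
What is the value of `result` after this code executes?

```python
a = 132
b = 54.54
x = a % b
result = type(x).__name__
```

a is int; b is float; x is float; result = 'float'

'float'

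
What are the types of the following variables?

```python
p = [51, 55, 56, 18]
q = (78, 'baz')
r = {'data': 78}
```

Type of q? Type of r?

q is assigned a tuple (parenthesized, comma-separated values); r is assigned a dict literal ({key: value})

tuple, dict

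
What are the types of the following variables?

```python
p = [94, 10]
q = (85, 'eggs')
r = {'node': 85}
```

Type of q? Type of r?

q is assigned a tuple (parenthesized, comma-separated values); r is assigned a dict literal ({key: value})

tuple, dict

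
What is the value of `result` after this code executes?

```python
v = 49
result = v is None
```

v = 49; result = False

False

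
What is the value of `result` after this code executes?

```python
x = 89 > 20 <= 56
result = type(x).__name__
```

x is bool; result = 'bool'

'bool'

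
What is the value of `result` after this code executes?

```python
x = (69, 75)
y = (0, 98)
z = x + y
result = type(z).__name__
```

x is tuple; y is tuple; z is tuple; result = 'tuple'

'tuple'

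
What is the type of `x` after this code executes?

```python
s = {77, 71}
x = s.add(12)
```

set.add() returns None (mutates in place)

NoneType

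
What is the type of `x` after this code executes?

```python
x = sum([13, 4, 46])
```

sum() of ints returns int

int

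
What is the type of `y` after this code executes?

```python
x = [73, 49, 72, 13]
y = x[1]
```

Indexing list[int] returns int

int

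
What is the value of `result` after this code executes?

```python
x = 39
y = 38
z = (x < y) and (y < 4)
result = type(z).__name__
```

x is int; y is int; z is bool; result = 'bool'

'bool'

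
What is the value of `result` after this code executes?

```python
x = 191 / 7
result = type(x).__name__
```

x is float; result = 'float'

'float'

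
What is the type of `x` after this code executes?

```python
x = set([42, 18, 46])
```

set() constructor returns set

set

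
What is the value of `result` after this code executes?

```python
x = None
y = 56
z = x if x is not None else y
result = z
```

x = None; y = 56; z = 56; result = 56

56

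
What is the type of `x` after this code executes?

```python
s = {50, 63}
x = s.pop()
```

Popping from set[int] returns int

int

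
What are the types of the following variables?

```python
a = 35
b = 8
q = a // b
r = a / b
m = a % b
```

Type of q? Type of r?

// returns int; / returns float

int, float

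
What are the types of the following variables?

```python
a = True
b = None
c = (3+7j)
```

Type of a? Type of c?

a is assigned the constant True, which has type bool; c is assigned (3+7j), an int plus an imaginary literal (j suffix), which evaluates to complex

bool, complex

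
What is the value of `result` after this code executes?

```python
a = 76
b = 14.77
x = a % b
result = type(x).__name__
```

a is int; b is float; x is float; result = 'float'

'float'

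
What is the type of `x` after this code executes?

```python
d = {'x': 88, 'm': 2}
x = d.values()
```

.values() returns dict_values view

dict_values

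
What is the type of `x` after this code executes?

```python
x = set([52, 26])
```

set() constructor returns set

set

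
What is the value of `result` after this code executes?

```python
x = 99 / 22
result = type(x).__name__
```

x is float; result = 'float'

'float'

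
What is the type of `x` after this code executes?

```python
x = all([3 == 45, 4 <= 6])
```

all() returns bool

bool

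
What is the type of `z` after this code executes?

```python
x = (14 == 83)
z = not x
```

'not' returns bool

bool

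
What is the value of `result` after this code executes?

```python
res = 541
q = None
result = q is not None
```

res = 541; q = None; result = False

False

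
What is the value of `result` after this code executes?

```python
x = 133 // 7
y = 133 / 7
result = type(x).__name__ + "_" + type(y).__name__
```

x is int; y is float; result = 'int_float'

'int_float'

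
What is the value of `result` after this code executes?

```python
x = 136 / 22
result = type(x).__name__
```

x is float; result = 'float'

'float'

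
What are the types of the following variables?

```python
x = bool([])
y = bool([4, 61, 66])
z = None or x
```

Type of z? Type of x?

None or bool returns the bool; bool() returns bool

bool, bool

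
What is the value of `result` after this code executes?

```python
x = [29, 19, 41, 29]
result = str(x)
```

x = [29, 19, 41, 29]; result = '[29, 19, 41, 29]'

'[29, 19, 41, 29]'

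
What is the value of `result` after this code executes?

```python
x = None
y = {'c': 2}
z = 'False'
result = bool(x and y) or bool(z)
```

x = None; y = {'c': 2}; z = 'False'; result = True

True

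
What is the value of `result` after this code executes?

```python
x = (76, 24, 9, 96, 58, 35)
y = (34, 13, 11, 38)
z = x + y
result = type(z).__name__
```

x is tuple; y is tuple; z is tuple; result = 'tuple'

'tuple'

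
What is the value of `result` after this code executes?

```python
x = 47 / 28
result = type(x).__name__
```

x is float; result = 'float'

'float'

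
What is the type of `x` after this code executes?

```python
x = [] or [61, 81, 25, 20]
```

'or' returns first truthy value (list)

list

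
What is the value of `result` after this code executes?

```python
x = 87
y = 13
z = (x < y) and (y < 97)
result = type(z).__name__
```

x is int; y is int; z is bool; result = 'bool'

'bool'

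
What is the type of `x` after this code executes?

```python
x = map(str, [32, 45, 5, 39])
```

map() returns a map object

map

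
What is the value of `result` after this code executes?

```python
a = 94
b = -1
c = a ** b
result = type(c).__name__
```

a is int; b is int; c is float; result = 'float'

'float'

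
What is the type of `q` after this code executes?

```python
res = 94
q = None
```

None has type NoneType

NoneType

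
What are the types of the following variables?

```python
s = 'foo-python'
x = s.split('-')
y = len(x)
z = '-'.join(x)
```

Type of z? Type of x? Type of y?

str.join() returns str; str.split() returns list; len() returns int

str, list, int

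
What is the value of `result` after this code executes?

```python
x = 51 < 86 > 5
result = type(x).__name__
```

x is bool; result = 'bool'

'bool'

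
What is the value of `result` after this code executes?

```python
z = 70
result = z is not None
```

z = 70; result = True

True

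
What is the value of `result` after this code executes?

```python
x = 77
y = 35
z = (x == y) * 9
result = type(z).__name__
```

x is int; y is int; z is int; result = 'int'

'int'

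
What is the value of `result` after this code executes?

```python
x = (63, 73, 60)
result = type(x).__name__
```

x is tuple; result = 'tuple'

'tuple'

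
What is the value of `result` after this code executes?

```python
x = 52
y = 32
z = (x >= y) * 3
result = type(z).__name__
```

x is int; y is int; z is int; result = 'int'

'int'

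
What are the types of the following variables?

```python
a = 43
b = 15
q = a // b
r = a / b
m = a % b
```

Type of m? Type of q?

% of ints returns int; // returns int

int, int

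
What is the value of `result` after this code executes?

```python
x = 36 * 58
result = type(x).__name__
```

x is int; result = 'int'

'int'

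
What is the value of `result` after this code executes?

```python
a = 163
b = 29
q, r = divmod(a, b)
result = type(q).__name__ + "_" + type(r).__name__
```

a is int; b is int; q is int; r is int; result = 'int_int'

'int_int'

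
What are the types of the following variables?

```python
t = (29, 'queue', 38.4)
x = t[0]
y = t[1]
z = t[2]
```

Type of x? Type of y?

tuple[0] is int; tuple[1] is str

int, str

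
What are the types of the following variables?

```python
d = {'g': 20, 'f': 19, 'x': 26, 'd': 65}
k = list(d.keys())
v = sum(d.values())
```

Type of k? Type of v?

list() converts to list; sum of ints is int

list, int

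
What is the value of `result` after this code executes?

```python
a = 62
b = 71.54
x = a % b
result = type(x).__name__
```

a is int; b is float; x is float; result = 'float'

'float'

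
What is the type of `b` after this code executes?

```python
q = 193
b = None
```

None has type NoneType

NoneType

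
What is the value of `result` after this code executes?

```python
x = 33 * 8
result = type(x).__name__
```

x is int; result = 'int'

'int'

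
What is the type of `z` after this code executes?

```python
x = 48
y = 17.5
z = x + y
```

int + float = float

float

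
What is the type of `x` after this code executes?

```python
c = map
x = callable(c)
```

callable() returns bool

bool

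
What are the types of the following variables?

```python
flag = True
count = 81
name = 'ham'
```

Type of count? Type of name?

count is assigned a bare integer (no decimal point), so it is an int; name is assigned a quoted string literal, so it is a str

int, str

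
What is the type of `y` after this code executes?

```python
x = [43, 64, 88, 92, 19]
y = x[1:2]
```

Slicing a list returns a list

list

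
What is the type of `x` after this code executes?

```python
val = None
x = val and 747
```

'and' returns first falsy value (None)

NoneType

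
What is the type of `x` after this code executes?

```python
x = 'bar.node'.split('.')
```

str.split() returns list

list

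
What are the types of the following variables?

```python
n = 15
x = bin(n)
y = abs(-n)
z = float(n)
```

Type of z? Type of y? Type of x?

float() returns float; abs() of int returns int; bin() returns str

float, int, str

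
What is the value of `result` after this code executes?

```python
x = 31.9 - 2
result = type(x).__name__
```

x is float; result = 'float'

'float'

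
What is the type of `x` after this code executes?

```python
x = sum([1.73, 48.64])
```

sum() of floats returns float

float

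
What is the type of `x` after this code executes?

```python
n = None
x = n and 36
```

'and' returns first falsy value (None)

NoneType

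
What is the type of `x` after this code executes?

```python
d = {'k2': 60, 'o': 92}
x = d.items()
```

dict.items() returns dict_items view

dict_items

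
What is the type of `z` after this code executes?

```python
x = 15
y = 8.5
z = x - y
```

int - float = float

float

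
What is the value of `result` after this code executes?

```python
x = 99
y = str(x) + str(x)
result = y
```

x = 99; y = '9999'; result = '9999'

'9999'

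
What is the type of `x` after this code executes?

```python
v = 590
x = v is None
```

'is' comparison returns bool

bool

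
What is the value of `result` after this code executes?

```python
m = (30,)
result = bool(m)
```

m = (30,); result = True

True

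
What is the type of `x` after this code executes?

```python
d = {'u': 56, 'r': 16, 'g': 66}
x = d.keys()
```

.keys() returns dict_keys view

dict_keys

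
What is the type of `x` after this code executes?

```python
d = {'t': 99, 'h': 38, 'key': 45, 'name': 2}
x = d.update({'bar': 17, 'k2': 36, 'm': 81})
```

dict.update() returns None

NoneType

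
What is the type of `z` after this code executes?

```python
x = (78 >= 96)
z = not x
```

'not' returns bool

bool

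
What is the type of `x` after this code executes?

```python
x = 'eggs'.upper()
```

str.upper() returns str

str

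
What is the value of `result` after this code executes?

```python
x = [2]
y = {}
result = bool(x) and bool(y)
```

x = [2]; y = {}; result = False

False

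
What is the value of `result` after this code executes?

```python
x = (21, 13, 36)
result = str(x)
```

x = (21, 13, 36); result = '(21, 13, 36)'

'(21, 13, 36)'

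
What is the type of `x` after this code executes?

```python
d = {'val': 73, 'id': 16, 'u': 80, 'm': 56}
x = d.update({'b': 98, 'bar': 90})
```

dict.update() returns None

NoneType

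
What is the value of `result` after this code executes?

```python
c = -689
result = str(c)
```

c = -689; result = '-689'

'-689'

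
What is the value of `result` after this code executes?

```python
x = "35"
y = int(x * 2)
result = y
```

x = '35'; y = 3535; result = 3535

3535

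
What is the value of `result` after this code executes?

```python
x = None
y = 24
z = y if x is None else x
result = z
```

x = None; y = 24; z = 24; result = 24

24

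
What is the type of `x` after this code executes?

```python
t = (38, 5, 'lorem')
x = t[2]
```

Index 2 of tuple is a str literal

str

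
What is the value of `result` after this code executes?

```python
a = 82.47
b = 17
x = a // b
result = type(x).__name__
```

a is float; b is int; x is float; result = 'float'

'float'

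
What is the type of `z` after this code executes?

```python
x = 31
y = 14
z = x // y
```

int // int = int

int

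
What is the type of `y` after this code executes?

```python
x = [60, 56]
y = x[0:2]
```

Slicing a list returns a list

list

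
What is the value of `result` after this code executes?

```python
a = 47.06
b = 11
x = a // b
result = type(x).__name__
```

a is float; b is int; x is float; result = 'float'

'float'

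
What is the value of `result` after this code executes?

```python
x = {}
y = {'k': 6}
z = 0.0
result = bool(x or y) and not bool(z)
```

x = {}; y = {'k': 6}; z = 0.0; result = True

True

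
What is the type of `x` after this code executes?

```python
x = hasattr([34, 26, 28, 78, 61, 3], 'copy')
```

hasattr() returns bool

bool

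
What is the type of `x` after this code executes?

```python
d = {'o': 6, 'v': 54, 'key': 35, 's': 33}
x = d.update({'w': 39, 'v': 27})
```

dict.update() returns None

NoneType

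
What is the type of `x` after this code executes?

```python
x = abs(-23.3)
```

abs() of float returns float

float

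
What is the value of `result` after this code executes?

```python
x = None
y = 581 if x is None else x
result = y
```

x = None; y = 581; result = 581

581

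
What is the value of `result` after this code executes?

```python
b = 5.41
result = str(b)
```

b = 5.41; result = '5.41'

'5.41'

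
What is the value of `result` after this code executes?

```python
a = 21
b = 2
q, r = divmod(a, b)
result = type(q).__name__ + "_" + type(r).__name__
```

a is int; b is int; q is int; r is int; result = 'int_int'

'int_int'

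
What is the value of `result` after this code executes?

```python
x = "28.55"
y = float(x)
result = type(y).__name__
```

x is str; y is float; result = 'float'

'float'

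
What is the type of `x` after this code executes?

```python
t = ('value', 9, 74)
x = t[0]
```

Index 0 of tuple is a str literal

str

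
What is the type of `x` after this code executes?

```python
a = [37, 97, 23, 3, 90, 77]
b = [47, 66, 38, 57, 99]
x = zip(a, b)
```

zip() returns a zip object

zip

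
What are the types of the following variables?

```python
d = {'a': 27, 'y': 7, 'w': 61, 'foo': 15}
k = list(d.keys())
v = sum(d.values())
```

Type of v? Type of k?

sum of ints is int; list() converts to list

int, list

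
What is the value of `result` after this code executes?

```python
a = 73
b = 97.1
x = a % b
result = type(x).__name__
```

a is int; b is float; x is float; result = 'float'

'float'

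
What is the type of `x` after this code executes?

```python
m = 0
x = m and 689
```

'and' returns first falsy value (0 is int)

int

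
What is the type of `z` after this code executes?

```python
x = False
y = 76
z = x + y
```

bool + int = int (bool is subclass of int)

int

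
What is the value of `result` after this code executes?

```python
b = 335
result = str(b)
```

b = 335; result = '335'

'335'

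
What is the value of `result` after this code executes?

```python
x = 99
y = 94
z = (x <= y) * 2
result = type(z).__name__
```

x is int; y is int; z is int; result = 'int'

'int'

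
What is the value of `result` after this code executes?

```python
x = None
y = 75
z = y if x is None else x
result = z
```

x = None; y = 75; z = 75; result = 75

75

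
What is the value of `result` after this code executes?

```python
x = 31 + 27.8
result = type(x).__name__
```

x is float; result = 'float'

'float'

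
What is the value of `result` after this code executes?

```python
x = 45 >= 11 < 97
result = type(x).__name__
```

x is bool; result = 'bool'

'bool'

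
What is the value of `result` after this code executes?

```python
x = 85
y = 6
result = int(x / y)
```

x = 85; y = 6; result = 14

14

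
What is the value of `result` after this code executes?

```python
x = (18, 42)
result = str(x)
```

x = (18, 42); result = '(18, 42)'

'(18, 42)'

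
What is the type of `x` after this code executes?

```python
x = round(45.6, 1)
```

round() with decimal places returns float

float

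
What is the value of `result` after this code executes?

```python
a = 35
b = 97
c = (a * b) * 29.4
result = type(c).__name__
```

a is int; b is int; c is float; result = 'float'

'float'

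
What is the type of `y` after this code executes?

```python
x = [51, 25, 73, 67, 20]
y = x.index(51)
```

list.index() returns int

int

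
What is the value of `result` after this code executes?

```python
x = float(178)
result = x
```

x = 178.0; result = 178.0

178.0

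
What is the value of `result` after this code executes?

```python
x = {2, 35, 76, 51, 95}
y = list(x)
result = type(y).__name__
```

x is set; y is list; result = 'list'

'list'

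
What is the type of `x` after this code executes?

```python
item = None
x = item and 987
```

'and' returns first falsy value (None)

NoneType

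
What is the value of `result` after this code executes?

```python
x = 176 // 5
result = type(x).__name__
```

x is int; result = 'int'

'int'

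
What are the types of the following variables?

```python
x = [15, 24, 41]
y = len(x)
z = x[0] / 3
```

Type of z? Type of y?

int / int = float; len() returns int

float, int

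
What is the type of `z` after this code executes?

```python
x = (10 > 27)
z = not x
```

'not' returns bool

bool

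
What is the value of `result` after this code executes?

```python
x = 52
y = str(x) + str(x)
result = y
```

x = 52; y = '5252'; result = '5252'

'5252'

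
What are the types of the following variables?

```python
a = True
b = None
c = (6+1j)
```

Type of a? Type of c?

a is assigned the constant True, which has type bool; c is assigned (6+1j), an int plus an imaginary literal (j suffix), which evaluates to complex

bool, complex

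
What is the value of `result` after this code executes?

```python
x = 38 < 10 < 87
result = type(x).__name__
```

x is bool; result = 'bool'

'bool'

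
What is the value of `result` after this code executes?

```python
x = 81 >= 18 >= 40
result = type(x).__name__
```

x is bool; result = 'bool'

'bool'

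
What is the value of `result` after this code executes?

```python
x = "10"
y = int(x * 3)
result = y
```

x = '10'; y = 101010; result = 101010

101010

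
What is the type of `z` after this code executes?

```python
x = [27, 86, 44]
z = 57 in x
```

'in' operator returns bool

bool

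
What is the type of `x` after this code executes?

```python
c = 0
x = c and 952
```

'and' returns first falsy value (0 is int)

int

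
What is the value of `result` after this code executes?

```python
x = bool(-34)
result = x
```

x = True; result = True

True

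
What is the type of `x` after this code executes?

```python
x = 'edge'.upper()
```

str.upper() returns str

str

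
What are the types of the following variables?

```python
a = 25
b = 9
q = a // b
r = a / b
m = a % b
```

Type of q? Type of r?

// returns int; / returns float

int, float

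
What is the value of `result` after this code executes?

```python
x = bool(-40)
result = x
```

x = True; result = True

True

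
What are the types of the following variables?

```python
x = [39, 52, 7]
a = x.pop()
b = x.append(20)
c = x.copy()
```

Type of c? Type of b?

copy() returns list; append() returns None

list, NoneType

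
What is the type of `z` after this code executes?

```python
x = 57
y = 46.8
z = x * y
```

int * float = float

float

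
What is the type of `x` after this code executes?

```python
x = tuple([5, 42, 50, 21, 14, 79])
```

tuple() constructor returns tuple

tuple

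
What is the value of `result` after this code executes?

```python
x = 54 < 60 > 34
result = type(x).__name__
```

x is bool; result = 'bool'

'bool'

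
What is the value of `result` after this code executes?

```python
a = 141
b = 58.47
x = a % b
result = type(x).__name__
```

a is int; b is float; x is float; result = 'float'

'float'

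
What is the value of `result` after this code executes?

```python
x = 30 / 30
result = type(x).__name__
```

x is float; result = 'float'

'float'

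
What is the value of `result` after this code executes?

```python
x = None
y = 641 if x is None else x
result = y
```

x = None; y = 641; result = 641

641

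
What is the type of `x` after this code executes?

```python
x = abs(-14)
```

abs() of int returns int

int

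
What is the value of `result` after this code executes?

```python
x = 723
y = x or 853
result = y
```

x = 723; y = 723; result = 723

723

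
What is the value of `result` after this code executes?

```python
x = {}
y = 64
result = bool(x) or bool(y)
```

x = {}; y = 64; result = True

True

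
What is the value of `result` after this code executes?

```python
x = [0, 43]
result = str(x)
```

x = [0, 43]; result = '[0, 43]'

'[0, 43]'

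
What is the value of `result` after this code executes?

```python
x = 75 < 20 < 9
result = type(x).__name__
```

x is bool; result = 'bool'

'bool'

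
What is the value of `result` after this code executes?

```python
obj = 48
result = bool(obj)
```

obj = 48; result = True

True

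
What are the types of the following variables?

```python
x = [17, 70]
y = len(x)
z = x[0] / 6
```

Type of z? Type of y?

int / int = float; len() returns int

float, int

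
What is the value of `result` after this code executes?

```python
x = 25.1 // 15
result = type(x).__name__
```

x is float; result = 'float'

'float'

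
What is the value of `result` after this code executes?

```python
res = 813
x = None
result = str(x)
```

res = 813; x = None; result = 'None'

'None'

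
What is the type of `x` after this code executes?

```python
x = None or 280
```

'or' with None returns the other truthy value

int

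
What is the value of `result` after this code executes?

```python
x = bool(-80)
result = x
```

x = True; result = True

True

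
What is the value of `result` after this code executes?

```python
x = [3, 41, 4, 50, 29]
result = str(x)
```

x = [3, 41, 4, 50, 29]; result = '[3, 41, 4, 50, 29]'

'[3, 41, 4, 50, 29]'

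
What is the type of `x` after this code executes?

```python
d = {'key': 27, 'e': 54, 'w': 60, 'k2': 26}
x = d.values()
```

.values() returns dict_values view

dict_values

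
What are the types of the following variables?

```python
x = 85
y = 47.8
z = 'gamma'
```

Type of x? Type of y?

x is assigned a bare integer (no decimal point), so it is an int; y is assigned a number with a decimal point, so it is a float

int, float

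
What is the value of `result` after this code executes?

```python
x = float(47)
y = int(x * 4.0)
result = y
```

x = 47.0; y = 188; result = 188

188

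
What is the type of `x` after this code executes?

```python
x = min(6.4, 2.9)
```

min() of floats returns float

float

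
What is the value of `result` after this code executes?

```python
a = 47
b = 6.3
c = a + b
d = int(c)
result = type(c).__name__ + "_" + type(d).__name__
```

a is int; b is float; c is float; d is int; result = 'float_int'

'float_int'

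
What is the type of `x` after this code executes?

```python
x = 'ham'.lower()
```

str.lower() returns str

str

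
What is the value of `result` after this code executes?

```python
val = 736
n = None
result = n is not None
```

val = 736; n = None; result = False

False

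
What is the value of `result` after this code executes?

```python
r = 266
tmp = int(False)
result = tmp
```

r = 266; tmp = 0; result = 0

0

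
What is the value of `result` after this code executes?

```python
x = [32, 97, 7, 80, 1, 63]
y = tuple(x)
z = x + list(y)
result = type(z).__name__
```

x is list; y is tuple; z is list; result = 'list'

'list'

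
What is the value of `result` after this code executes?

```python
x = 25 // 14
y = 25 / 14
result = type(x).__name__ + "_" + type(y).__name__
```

x is int; y is float; result = 'int_float'

'int_float'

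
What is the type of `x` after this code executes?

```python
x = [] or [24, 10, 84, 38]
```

'or' returns first truthy value (list)

list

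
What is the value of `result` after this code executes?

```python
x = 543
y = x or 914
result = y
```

x = 543; y = 543; result = 543

543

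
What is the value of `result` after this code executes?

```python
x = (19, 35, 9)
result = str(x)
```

x = (19, 35, 9); result = '(19, 35, 9)'

'(19, 35, 9)'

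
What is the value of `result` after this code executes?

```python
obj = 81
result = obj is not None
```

obj = 81; result = True

True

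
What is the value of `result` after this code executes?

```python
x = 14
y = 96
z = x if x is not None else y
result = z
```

x = 14; y = 96; z = 14; result = 14

14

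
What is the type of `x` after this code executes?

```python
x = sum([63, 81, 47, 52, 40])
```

sum() of ints returns int

int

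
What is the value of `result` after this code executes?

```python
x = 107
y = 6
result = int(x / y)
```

x = 107; y = 6; result = 17

17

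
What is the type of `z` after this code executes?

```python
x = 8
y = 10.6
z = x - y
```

int - float = float

float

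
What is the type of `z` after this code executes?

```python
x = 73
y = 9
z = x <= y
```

Comparison returns bool

bool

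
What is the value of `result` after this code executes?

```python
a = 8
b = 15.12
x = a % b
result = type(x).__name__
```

a is int; b is float; x is float; result = 'float'

'float'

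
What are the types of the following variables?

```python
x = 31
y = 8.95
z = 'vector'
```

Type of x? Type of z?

x is assigned a bare integer (no decimal point), so it is an int; z is assigned a quoted string literal, so it is a str

int, str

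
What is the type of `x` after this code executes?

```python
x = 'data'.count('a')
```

str.count() returns int

int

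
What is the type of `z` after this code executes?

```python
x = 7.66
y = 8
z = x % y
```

float % int = float

float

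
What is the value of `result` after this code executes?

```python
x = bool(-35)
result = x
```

x = True; result = True

True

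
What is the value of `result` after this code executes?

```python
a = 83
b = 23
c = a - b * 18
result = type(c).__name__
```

a is int; b is int; c is int; result = 'int'

'int'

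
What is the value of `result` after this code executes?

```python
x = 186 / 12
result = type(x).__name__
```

x is float; result = 'float'

'float'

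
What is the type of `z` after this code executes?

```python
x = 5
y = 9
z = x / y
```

int / int = float

float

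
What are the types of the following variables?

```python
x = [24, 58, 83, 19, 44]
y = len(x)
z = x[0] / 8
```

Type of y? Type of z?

len() returns int; int / int = float

int, float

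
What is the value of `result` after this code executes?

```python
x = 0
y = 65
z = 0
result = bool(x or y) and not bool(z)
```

x = 0; y = 65; z = 0; result = True

True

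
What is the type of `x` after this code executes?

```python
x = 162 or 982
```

'or' returns first truthy value (int)

int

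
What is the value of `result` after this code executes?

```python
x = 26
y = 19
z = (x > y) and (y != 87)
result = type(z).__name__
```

x is int; y is int; z is bool; result = 'bool'

'bool'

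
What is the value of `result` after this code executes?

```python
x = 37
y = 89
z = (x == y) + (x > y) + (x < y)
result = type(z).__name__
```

x is int; y is int; z is int; result = 'int'

'int'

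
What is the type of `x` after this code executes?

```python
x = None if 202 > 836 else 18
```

202 > 836 is False, so the else branch is taken

int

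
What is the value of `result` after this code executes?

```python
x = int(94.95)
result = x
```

x = 94; result = 94

94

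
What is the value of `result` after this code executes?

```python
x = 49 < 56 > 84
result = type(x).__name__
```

x is bool; result = 'bool'

'bool'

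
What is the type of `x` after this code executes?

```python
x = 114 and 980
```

'and' with truthy values returns last operand (int)

int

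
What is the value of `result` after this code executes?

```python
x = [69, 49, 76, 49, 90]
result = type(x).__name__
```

x is list; result = 'list'

'list'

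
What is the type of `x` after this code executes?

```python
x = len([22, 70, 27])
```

len() always returns int

int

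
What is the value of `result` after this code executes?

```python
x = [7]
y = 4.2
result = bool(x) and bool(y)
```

x = [7]; y = 4.2; result = True

True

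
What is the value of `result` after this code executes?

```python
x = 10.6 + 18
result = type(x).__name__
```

x is float; result = 'float'

'float'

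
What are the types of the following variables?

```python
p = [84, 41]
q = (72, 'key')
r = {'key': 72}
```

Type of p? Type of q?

p is assigned a list literal (square brackets); q is assigned a tuple (parenthesized, comma-separated values)

list, tuple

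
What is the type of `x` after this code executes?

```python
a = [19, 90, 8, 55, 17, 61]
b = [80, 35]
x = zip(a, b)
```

zip() returns a zip object

zip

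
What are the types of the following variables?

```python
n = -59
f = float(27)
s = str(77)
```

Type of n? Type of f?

n is assigned a bare integer (no decimal point), so it is an int; f is assigned the result of calling float(), which returns a float

int, float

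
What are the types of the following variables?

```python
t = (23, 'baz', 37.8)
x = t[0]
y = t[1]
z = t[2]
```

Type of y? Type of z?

tuple[1] is str; tuple[2] is float

str, float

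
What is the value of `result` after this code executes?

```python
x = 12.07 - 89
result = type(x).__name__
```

x is float; result = 'float'

'float'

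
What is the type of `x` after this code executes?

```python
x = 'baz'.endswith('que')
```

str.endswith() returns bool

bool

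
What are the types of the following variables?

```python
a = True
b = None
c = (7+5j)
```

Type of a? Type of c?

a is assigned the constant True, which has type bool; c is assigned (7+5j), an int plus an imaginary literal (j suffix), which evaluates to complex

bool, complex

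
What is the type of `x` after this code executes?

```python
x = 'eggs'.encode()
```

str.encode() returns bytes

bytes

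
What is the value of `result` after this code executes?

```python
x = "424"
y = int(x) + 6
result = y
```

x = '424'; y = 430; result = 430

430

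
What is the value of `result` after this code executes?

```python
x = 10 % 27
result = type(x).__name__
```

x is int; result = 'int'

'int'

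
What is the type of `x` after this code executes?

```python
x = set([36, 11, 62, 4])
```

set() constructor returns set

set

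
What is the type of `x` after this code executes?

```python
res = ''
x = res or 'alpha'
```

'or' returns first truthy value (str)

str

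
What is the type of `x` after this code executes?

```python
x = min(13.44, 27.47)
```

min() of floats returns float

float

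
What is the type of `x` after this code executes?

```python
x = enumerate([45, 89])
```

enumerate() returns an enumerate object

enumerate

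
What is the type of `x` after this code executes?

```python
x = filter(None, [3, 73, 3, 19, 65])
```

filter() returns a filter object

filter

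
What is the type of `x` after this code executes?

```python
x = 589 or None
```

'or' returns first truthy value

int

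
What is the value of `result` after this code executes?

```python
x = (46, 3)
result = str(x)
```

x = (46, 3); result = '(46, 3)'

'(46, 3)'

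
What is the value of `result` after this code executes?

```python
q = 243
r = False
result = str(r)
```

q = 243; r = False; result = 'False'

'False'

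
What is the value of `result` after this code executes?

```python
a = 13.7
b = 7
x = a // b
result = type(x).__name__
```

a is float; b is int; x is float; result = 'float'

'float'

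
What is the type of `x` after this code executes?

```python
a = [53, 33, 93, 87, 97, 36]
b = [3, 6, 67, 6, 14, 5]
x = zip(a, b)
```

zip() returns a zip object

zip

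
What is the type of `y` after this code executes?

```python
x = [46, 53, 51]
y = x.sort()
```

list.sort() returns None (mutates in place)

NoneType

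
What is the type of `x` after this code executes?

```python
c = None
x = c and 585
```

'and' returns first falsy value (None)

NoneType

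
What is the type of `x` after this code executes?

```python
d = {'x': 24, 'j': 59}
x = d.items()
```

dict.items() returns dict_items view

dict_items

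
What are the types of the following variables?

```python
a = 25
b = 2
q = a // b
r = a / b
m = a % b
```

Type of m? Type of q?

% of ints returns int; // returns int

int, int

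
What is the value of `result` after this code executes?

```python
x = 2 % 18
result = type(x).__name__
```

x is int; result = 'int'

'int'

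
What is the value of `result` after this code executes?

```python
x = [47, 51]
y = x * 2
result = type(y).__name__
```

x is list; y is list; result = 'list'

'list'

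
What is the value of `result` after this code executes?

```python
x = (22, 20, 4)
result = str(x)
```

x = (22, 20, 4); result = '(22, 20, 4)'

'(22, 20, 4)'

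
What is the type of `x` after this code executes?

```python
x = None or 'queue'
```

'or' with None returns the other truthy value (str)

str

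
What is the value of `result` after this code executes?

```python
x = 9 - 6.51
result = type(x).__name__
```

x is float; result = 'float'

'float'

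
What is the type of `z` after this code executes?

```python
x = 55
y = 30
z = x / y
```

int / int = float

float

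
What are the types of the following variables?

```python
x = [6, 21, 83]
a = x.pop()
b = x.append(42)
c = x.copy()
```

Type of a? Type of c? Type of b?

pop() returns element; copy() returns list; append() returns None

int, list, NoneType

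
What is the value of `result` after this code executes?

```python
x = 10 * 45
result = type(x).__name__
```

x is int; result = 'int'

'int'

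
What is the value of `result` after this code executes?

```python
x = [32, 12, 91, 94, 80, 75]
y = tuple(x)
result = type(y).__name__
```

x is list; y is tuple; result = 'tuple'

'tuple'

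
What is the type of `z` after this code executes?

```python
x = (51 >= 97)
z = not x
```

'not' returns bool

bool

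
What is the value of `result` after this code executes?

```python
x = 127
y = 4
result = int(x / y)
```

x = 127; y = 4; result = 31

31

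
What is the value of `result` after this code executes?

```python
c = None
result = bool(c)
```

c = None; result = False

False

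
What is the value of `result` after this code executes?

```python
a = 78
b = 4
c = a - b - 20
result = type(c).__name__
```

a is int; b is int; c is int; result = 'int'

'int'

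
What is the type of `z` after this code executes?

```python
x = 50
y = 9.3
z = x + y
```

int + float = float

float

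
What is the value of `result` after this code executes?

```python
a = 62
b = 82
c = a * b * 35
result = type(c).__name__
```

a is int; b is int; c is int; result = 'int'

'int'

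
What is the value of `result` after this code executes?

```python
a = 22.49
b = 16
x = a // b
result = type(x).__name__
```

a is float; b is int; x is float; result = 'float'

'float'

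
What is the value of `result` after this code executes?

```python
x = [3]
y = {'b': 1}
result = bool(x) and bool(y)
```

x = [3]; y = {'b': 1}; result = True

True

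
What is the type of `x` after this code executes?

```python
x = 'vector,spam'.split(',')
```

str.split() returns list

list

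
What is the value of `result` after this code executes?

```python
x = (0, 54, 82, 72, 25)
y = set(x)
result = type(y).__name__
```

x is tuple; y is set; result = 'set'

'set'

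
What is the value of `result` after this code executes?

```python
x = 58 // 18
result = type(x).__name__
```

x is int; result = 'int'

'int'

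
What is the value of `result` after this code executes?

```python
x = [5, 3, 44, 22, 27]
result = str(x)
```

x = [5, 3, 44, 22, 27]; result = '[5, 3, 44, 22, 27]'

'[5, 3, 44, 22, 27]'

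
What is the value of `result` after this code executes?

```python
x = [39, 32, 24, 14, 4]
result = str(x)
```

x = [39, 32, 24, 14, 4]; result = '[39, 32, 24, 14, 4]'

'[39, 32, 24, 14, 4]'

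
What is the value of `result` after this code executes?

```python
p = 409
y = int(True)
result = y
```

p = 409; y = 1; result = 1

1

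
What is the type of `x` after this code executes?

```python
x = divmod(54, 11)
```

divmod() returns tuple of (quotient, remainder)

tuple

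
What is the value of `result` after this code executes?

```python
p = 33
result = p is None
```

p = 33; result = False

False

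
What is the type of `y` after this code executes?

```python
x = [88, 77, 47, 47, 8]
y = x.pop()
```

list.pop() returns the popped element

int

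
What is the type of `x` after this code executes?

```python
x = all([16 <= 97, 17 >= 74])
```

all() returns bool

bool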